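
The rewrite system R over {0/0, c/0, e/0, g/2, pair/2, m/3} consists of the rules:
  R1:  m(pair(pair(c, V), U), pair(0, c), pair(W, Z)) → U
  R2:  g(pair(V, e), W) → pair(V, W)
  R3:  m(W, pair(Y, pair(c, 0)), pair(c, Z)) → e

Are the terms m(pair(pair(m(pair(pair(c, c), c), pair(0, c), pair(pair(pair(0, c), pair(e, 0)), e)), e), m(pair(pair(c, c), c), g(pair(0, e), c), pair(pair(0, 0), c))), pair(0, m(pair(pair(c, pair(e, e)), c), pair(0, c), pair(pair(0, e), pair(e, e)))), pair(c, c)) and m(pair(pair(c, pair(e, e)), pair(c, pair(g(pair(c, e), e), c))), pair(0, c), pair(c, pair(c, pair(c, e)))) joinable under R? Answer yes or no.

no — NF(t₁) = c, NF(t₂) = pair(c, pair(pair(c, e), c))

Reduce t₁ = m(pair(pair(m(pair(pair(c, c), c), pair(0, c), pair(pair(pair(0, c), pair(e, 0)), e)), e), m(pair(pair(c, c), c), g(pair(0, e), c), pair(pair(0, 0), c))), pair(0, m(pair(pair(c, pair(e, e)), c), pair(0, c), pair(pair(0, e), pair(e, e)))), pair(c, c)):
1. m(pair(pair(m(pair(pair(c, c), c), pair(0, c), pair(pair(pair(0, c), pair(e, 0)), e)), e), m(pair(pair(c, c), c), g(pair(0, e), c), pair(pair(0, 0), c))), pair(0, m(pair(pair(c, pair(e, e)), c), pair(0, c), pair(pair(0, e), pair(e, e)))), pair(c, c))  →  m(pair(pair(c, e), m(pair(pair(c, c), c), g(pair(0, e), c), pair(pair(0, 0), c))), pair(0, m(pair(pair(c, pair(e, e)), c), pair(0, c), pair(pair(0, e), pair(e, e)))), pair(c, c))   [R1 at 1.1.1]
2. m(pair(pair(c, e), m(pair(pair(c, c), c), g(pair(0, e), c), pair(pair(0, 0), c))), pair(0, m(pair(pair(c, pair(e, e)), c), pair(0, c), pair(pair(0, e), pair(e, e)))), pair(c, c))  →  m(pair(pair(c, e), m(pair(pair(c, c), c), pair(0, c), pair(pair(0, 0), c))), pair(0, m(pair(pair(c, pair(e, e)), c), pair(0, c), pair(pair(0, e), pair(e, e)))), pair(c, c))   [R2 at 1.2.2]
3. m(pair(pair(c, e), m(pair(pair(c, c), c), pair(0, c), pair(pair(0, 0), c))), pair(0, m(pair(pair(c, pair(e, e)), c), pair(0, c), pair(pair(0, e), pair(e, e)))), pair(c, c))  →  m(pair(pair(c, e), c), pair(0, m(pair(pair(c, pair(e, e)), c), pair(0, c), pair(pair(0, e), pair(e, e)))), pair(c, c))   [R1 at 1.2]
4. m(pair(pair(c, e), c), pair(0, m(pair(pair(c, pair(e, e)), c), pair(0, c), pair(pair(0, e), pair(e, e)))), pair(c, c))  →  m(pair(pair(c, e), c), pair(0, c), pair(c, c))   [R1 at 2.2]
5. m(pair(pair(c, e), c), pair(0, c), pair(c, c))  →  c   [R1 at ε]

Reduce t₂ = m(pair(pair(c, pair(e, e)), pair(c, pair(g(pair(c, e), e), c))), pair(0, c), pair(c, pair(c, pair(c, e)))):
1. m(pair(pair(c, pair(e, e)), pair(c, pair(g(pair(c, e), e), c))), pair(0, c), pair(c, pair(c, pair(c, e))))  →  pair(c, pair(g(pair(c, e), e), c))   [R1 at ε]
2. pair(c, pair(g(pair(c, e), e), c))  →  pair(c, pair(pair(c, e), c))   [R2 at 2.1]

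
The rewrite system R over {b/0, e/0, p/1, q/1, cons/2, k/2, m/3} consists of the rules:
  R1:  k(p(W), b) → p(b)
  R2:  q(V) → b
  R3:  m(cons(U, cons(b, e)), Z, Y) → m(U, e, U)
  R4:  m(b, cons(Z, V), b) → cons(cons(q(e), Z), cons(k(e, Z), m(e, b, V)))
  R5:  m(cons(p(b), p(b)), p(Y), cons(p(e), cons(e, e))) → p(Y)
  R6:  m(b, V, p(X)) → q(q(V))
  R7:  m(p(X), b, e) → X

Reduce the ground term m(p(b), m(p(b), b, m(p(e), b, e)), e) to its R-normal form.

1. m(p(b), m(p(b), b, m(p(e), b, e)), e)  →  m(p(b), m(p(b), b, e), e)   [R7 at 2.3]
2. m(p(b), m(p(b), b, e), e)  →  m(p(b), b, e)   [R7 at 2]
3. m(p(b), b, e)  →  b   [R7 at ε]

b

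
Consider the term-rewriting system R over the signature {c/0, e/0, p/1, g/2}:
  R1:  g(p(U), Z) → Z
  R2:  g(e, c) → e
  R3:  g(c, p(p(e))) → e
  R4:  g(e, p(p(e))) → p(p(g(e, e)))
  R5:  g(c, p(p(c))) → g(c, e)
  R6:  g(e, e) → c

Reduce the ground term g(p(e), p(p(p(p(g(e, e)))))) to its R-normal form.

p(p(p(p(c))))

1. g(p(e), p(p(p(p(g(e, e))))))  →  p(p(p(p(g(e, e)))))   [R1 at ε]
2. p(p(p(p(g(e, e)))))  →  p(p(p(p(c))))   [R6 at 1.1.1.1]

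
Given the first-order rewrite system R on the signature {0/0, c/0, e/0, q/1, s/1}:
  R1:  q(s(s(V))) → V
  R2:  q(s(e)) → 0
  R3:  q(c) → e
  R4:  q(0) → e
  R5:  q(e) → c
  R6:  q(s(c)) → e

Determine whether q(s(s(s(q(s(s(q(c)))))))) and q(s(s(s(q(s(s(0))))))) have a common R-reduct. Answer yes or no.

Reduce t₁ = q(s(s(s(q(s(s(q(c)))))))):
1. q(s(s(s(q(s(s(q(c))))))))  →  s(q(s(s(q(c)))))   [R1 at ε]
2. s(q(s(s(q(c)))))  →  s(q(c))   [R1 at 1]
3. s(q(c))  →  s(e)   [R3 at 1]

Reduce t₂ = q(s(s(s(q(s(s(0))))))):
1. q(s(s(s(q(s(s(0)))))))  →  s(q(s(s(0))))   [R1 at ε]
2. s(q(s(s(0))))  →  s(0)   [R1 at 1]

no — NF(t₁) = s(e), NF(t₂) = s(0)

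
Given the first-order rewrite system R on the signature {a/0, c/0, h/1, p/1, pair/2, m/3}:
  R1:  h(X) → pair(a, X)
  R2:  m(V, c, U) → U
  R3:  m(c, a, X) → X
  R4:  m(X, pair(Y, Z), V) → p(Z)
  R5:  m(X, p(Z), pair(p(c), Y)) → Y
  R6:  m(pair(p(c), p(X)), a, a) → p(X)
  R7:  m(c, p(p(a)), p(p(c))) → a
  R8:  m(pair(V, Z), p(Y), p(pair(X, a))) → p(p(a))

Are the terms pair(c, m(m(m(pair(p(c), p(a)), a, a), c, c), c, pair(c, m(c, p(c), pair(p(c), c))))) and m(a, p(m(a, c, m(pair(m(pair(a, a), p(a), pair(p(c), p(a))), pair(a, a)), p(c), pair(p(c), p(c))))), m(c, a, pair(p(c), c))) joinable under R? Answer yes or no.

no — NF(t₁) = pair(c, pair(c, c)), NF(t₂) = c

Reduce t₁ = pair(c, m(m(m(pair(p(c), p(a)), a, a), c, c), c, pair(c, m(c, p(c), pair(p(c), c))))):
1. pair(c, m(m(m(pair(p(c), p(a)), a, a), c, c), c, pair(c, m(c, p(c), pair(p(c), c)))))  →  pair(c, pair(c, m(c, p(c), pair(p(c), c))))   [R2 at 2]
2. pair(c, pair(c, m(c, p(c), pair(p(c), c))))  →  pair(c, pair(c, c))   [R5 at 2.2]

Reduce t₂ = m(a, p(m(a, c, m(pair(m(pair(a, a), p(a), pair(p(c), p(a))), pair(a, a)), p(c), pair(p(c), p(c))))), m(c, a, pair(p(c), c))):
1. m(a, p(m(a, c, m(pair(m(pair(a, a), p(a), pair(p(c), p(a))), pair(a, a)), p(c), pair(p(c), p(c))))), m(c, a, pair(p(c), c)))  →  m(a, p(m(pair(m(pair(a, a), p(a), pair(p(c), p(a))), pair(a, a)), p(c), pair(p(c), p(c)))), m(c, a, pair(p(c), c)))   [R2 at 2.1]
2. m(a, p(m(pair(m(pair(a, a), p(a), pair(p(c), p(a))), pair(a, a)), p(c), pair(p(c), p(c)))), m(c, a, pair(p(c), c)))  →  m(a, p(p(c)), m(c, a, pair(p(c), c)))   [R5 at 2.1]
3. m(a, p(p(c)), m(c, a, pair(p(c), c)))  →  m(a, p(p(c)), pair(p(c), c))   [R3 at 3]
4. m(a, p(p(c)), pair(p(c), c))  →  c   [R5 at ε]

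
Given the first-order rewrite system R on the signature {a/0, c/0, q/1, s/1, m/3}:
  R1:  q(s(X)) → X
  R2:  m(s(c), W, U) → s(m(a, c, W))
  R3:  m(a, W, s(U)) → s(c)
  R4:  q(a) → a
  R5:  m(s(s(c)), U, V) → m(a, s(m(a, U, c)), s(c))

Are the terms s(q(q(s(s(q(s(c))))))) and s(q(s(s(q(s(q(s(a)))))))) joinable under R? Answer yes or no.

no — NF(t₁) = s(c), NF(t₂) = s(s(a))

Reduce t₁ = s(q(q(s(s(q(s(c))))))):
1. s(q(q(s(s(q(s(c)))))))  →  s(q(s(q(s(c)))))   [R1 at 1.1]
2. s(q(s(q(s(c)))))  →  s(q(s(c)))   [R1 at 1]
3. s(q(s(c)))  →  s(c)   [R1 at 1]

Reduce t₂ = s(q(s(s(q(s(q(s(a)))))))):
1. s(q(s(s(q(s(q(s(a))))))))  →  s(s(q(s(q(s(a))))))   [R1 at 1]
2. s(s(q(s(q(s(a))))))  →  s(s(q(s(a))))   [R1 at 1.1]
3. s(s(q(s(a))))  →  s(s(a))   [R1 at 1.1]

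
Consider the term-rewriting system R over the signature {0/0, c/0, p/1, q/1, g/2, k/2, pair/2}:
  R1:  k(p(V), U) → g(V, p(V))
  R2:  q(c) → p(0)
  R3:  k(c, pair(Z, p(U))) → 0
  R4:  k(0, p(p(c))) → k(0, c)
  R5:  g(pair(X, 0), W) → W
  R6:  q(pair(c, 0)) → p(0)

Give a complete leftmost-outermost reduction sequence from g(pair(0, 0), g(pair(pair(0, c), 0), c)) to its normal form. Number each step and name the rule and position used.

c

1. g(pair(0, 0), g(pair(pair(0, c), 0), c))  →  g(pair(pair(0, c), 0), c)   [R5 at ε]
2. g(pair(pair(0, c), 0), c)  →  c   [R5 at ε]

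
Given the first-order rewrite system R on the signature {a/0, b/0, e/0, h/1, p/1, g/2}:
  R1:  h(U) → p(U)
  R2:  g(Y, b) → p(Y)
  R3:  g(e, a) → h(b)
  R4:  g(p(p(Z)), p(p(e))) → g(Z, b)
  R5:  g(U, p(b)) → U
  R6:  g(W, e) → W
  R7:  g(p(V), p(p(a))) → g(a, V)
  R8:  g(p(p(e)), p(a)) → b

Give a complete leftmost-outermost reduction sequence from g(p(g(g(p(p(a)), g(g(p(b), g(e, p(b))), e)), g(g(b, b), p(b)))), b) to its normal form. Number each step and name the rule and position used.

1. g(p(g(g(p(p(a)), g(g(p(b), g(e, p(b))), e)), g(g(b, b), p(b)))), b)  →  p(p(g(g(p(p(a)), g(g(p(b), g(e, p(b))), e)), g(g(b, b), p(b)))))   [R2 at ε]
2. p(p(g(g(p(p(a)), g(g(p(b), g(e, p(b))), e)), g(g(b, b), p(b)))))  →  p(p(g(g(p(p(a)), g(p(b), g(e, p(b)))), g(g(b, b), p(b)))))   [R6 at 1.1.1.2]
3. p(p(g(g(p(p(a)), g(p(b), g(e, p(b)))), g(g(b, b), p(b)))))  →  p(p(g(g(p(p(a)), g(p(b), e)), g(g(b, b), p(b)))))   [R5 at 1.1.1.2.2]
4. p(p(g(g(p(p(a)), g(p(b), e)), g(g(b, b), p(b)))))  →  p(p(g(g(p(p(a)), p(b)), g(g(b, b), p(b)))))   [R6 at 1.1.1.2]
5. p(p(g(g(p(p(a)), p(b)), g(g(b, b), p(b)))))  →  p(p(g(p(p(a)), g(g(b, b), p(b)))))   [R5 at 1.1.1]
6. p(p(g(p(p(a)), g(g(b, b), p(b)))))  →  p(p(g(p(p(a)), g(b, b))))   [R5 at 1.1.2]
7. p(p(g(p(p(a)), g(b, b))))  →  p(p(g(p(p(a)), p(b))))   [R2 at 1.1.2]
8. p(p(g(p(p(a)), p(b))))  →  p(p(p(p(a))))   [R5 at 1.1]

p(p(p(p(a))))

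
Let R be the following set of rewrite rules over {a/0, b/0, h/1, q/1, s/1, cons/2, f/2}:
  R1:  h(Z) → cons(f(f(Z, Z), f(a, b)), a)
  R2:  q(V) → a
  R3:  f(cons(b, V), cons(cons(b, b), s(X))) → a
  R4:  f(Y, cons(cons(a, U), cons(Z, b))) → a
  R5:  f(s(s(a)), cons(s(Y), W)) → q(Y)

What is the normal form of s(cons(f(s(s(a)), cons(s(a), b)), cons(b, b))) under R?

1. s(cons(f(s(s(a)), cons(s(a), b)), cons(b, b)))  →  s(cons(q(a), cons(b, b)))   [R5 at 1.1]
2. s(cons(q(a), cons(b, b)))  →  s(cons(a, cons(b, b)))   [R2 at 1.1]

s(cons(a, cons(b, b)))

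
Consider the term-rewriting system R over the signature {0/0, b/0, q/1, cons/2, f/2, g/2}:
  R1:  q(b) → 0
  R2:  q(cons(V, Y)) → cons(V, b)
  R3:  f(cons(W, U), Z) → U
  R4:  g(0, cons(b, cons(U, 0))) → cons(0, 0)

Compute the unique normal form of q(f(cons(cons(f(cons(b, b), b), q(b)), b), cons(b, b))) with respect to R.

1. q(f(cons(cons(f(cons(b, b), b), q(b)), b), cons(b, b)))  →  q(b)   [R3 at 1]
2. q(b)  →  0   [R1 at ε]

0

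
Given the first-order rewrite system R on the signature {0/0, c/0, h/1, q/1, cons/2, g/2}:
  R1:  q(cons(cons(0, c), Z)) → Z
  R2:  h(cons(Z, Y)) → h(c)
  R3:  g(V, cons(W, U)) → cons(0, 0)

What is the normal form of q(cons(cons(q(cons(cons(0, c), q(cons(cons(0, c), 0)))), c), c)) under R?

c

1. q(cons(cons(q(cons(cons(0, c), q(cons(cons(0, c), 0)))), c), c))  →  q(cons(cons(q(cons(cons(0, c), 0)), c), c))   [R1 at 1.1.1]
2. q(cons(cons(q(cons(cons(0, c), 0)), c), c))  →  q(cons(cons(0, c), c))   [R1 at 1.1.1]
3. q(cons(cons(0, c), c))  →  c   [R1 at ε]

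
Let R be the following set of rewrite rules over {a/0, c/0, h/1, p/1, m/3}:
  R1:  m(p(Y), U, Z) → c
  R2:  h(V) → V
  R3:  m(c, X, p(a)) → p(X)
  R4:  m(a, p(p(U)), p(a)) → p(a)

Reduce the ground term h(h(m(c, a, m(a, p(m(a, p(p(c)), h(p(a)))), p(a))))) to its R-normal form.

p(a)

1. h(h(m(c, a, m(a, p(m(a, p(p(c)), h(p(a)))), p(a)))))  →  h(m(c, a, m(a, p(m(a, p(p(c)), h(p(a)))), p(a))))   [R2 at ε]
2. h(m(c, a, m(a, p(m(a, p(p(c)), h(p(a)))), p(a))))  →  m(c, a, m(a, p(m(a, p(p(c)), h(p(a)))), p(a)))   [R2 at ε]
3. m(c, a, m(a, p(m(a, p(p(c)), h(p(a)))), p(a)))  →  m(c, a, m(a, p(m(a, p(p(c)), p(a))), p(a)))   [R2 at 3.2.1.3]
4. m(c, a, m(a, p(m(a, p(p(c)), p(a))), p(a)))  →  m(c, a, m(a, p(p(a)), p(a)))   [R4 at 3.2.1]
5. m(c, a, m(a, p(p(a)), p(a)))  →  m(c, a, p(a))   [R4 at 3]
6. m(c, a, p(a))  →  p(a)   [R3 at ε]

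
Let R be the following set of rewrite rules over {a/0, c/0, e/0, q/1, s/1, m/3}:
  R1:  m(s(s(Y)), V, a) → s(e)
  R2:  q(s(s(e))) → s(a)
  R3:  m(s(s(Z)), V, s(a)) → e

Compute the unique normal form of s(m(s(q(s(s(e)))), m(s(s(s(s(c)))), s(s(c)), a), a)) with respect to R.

1. s(m(s(q(s(s(e)))), m(s(s(s(s(c)))), s(s(c)), a), a))  →  s(m(s(s(a)), m(s(s(s(s(c)))), s(s(c)), a), a))   [R2 at 1.1.1]
2. s(m(s(s(a)), m(s(s(s(s(c)))), s(s(c)), a), a))  →  s(s(e))   [R1 at 1]

s(s(e))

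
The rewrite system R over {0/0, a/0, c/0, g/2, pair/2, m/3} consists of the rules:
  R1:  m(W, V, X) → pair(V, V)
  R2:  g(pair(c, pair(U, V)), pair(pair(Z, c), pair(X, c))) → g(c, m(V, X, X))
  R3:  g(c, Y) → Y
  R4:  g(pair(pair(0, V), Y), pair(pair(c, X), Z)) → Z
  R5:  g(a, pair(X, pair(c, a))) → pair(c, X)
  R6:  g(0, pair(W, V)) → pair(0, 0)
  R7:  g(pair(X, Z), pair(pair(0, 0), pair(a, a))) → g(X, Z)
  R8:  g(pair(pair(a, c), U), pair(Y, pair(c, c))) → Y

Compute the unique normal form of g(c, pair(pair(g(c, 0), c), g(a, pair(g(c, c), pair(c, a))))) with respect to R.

1. g(c, pair(pair(g(c, 0), c), g(a, pair(g(c, c), pair(c, a)))))  →  pair(pair(g(c, 0), c), g(a, pair(g(c, c), pair(c, a))))   [R3 at ε]
2. pair(pair(g(c, 0), c), g(a, pair(g(c, c), pair(c, a))))  →  pair(pair(0, c), g(a, pair(g(c, c), pair(c, a))))   [R3 at 1.1]
3. pair(pair(0, c), g(a, pair(g(c, c), pair(c, a))))  →  pair(pair(0, c), pair(c, g(c, c)))   [R5 at 2]
4. pair(pair(0, c), pair(c, g(c, c)))  →  pair(pair(0, c), pair(c, c))   [R3 at 2.2]

pair(pair(0, c), pair(c, c))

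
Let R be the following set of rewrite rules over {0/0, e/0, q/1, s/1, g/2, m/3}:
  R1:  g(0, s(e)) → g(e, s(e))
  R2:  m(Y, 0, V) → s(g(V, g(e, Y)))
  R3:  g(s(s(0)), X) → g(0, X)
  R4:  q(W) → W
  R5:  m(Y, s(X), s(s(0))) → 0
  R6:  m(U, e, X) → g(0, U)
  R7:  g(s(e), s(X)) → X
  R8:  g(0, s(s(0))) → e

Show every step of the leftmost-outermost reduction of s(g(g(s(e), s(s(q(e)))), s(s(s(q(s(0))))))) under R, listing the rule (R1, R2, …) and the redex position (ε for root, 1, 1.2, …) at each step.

1. s(g(g(s(e), s(s(q(e)))), s(s(s(q(s(0)))))))  →  s(g(s(q(e)), s(s(s(q(s(0)))))))   [R7 at 1.1]
2. s(g(s(q(e)), s(s(s(q(s(0)))))))  →  s(g(s(e), s(s(s(q(s(0)))))))   [R4 at 1.1.1]
3. s(g(s(e), s(s(s(q(s(0)))))))  →  s(s(s(q(s(0)))))   [R7 at 1]
4. s(s(s(q(s(0)))))  →  s(s(s(s(0))))   [R4 at 1.1.1]

s(s(s(s(0))))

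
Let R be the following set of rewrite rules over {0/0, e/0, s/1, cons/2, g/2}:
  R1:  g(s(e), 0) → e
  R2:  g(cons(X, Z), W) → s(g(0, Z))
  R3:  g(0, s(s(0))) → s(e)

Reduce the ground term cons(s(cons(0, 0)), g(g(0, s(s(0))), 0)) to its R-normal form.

cons(s(cons(0, 0)), e)

1. cons(s(cons(0, 0)), g(g(0, s(s(0))), 0))  →  cons(s(cons(0, 0)), g(s(e), 0))   [R3 at 2.1]
2. cons(s(cons(0, 0)), g(s(e), 0))  →  cons(s(cons(0, 0)), e)   [R1 at 2]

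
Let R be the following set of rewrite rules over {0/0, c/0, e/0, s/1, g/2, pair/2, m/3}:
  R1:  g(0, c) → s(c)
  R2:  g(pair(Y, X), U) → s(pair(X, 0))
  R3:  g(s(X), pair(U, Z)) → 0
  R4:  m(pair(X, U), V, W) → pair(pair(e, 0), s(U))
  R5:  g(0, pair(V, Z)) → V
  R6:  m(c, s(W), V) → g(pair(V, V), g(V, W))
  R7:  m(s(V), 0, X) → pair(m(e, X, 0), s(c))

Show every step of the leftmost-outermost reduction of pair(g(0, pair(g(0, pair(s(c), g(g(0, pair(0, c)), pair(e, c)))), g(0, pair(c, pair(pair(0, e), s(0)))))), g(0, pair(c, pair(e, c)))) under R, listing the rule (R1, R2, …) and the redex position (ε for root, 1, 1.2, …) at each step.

1. pair(g(0, pair(g(0, pair(s(c), g(g(0, pair(0, c)), pair(e, c)))), g(0, pair(c, pair(pair(0, e), s(0)))))), g(0, pair(c, pair(e, c))))  →  pair(g(0, pair(s(c), g(g(0, pair(0, c)), pair(e, c)))), g(0, pair(c, pair(e, c))))   [R5 at 1]
2. pair(g(0, pair(s(c), g(g(0, pair(0, c)), pair(e, c)))), g(0, pair(c, pair(e, c))))  →  pair(s(c), g(0, pair(c, pair(e, c))))   [R5 at 1]
3. pair(s(c), g(0, pair(c, pair(e, c))))  →  pair(s(c), c)   [R5 at 2]

pair(s(c), c)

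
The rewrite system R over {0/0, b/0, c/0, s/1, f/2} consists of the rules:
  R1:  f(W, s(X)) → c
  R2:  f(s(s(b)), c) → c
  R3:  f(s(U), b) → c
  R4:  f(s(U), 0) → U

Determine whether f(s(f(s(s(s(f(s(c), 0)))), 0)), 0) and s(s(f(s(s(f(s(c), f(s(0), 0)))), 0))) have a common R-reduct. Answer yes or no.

Reduce t₁ = f(s(f(s(s(s(f(s(c), 0)))), 0)), 0):
1. f(s(f(s(s(s(f(s(c), 0)))), 0)), 0)  →  f(s(s(s(f(s(c), 0)))), 0)   [R4 at ε]
2. f(s(s(s(f(s(c), 0)))), 0)  →  s(s(f(s(c), 0)))   [R4 at ε]
3. s(s(f(s(c), 0)))  →  s(s(c))   [R4 at 1.1]

Reduce t₂ = s(s(f(s(s(f(s(c), f(s(0), 0)))), 0))):
1. s(s(f(s(s(f(s(c), f(s(0), 0)))), 0)))  →  s(s(s(f(s(c), f(s(0), 0)))))   [R4 at 1.1]
2. s(s(s(f(s(c), f(s(0), 0)))))  →  s(s(s(f(s(c), 0))))   [R4 at 1.1.1.2]
3. s(s(s(f(s(c), 0))))  →  s(s(s(c)))   [R4 at 1.1.1]

no — NF(t₁) = s(s(c)), NF(t₂) = s(s(s(c)))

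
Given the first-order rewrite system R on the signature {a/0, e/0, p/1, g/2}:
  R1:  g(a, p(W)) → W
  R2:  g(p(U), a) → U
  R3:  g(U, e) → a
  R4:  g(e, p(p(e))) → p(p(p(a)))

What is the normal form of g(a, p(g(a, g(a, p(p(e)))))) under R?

e

1. g(a, p(g(a, g(a, p(p(e))))))  →  g(a, g(a, p(p(e))))   [R1 at ε]
2. g(a, g(a, p(p(e))))  →  g(a, p(e))   [R1 at 2]
3. g(a, p(e))  →  e   [R1 at ε]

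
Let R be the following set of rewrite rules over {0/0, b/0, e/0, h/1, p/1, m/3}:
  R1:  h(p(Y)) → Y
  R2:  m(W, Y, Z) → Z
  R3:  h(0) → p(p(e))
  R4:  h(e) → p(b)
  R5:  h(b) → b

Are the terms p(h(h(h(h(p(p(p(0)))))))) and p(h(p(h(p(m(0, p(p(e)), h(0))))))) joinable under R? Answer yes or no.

Reduce t₁ = p(h(h(h(h(p(p(p(0)))))))):
1. p(h(h(h(h(p(p(p(0))))))))  →  p(h(h(h(p(p(0))))))   [R1 at 1.1.1.1]
2. p(h(h(h(p(p(0))))))  →  p(h(h(p(0))))   [R1 at 1.1.1]
3. p(h(h(p(0))))  →  p(h(0))   [R1 at 1.1]
4. p(h(0))  →  p(p(p(e)))   [R3 at 1]

Reduce t₂ = p(h(p(h(p(m(0, p(p(e)), h(0))))))):
1. p(h(p(h(p(m(0, p(p(e)), h(0)))))))  →  p(h(p(m(0, p(p(e)), h(0)))))   [R1 at 1]
2. p(h(p(m(0, p(p(e)), h(0)))))  →  p(m(0, p(p(e)), h(0)))   [R1 at 1]
3. p(m(0, p(p(e)), h(0)))  →  p(h(0))   [R2 at 1]
4. p(h(0))  →  p(p(p(e)))   [R3 at 1]

yes — NF(t₁) = p(p(p(e))), NF(t₂) = p(p(p(e)))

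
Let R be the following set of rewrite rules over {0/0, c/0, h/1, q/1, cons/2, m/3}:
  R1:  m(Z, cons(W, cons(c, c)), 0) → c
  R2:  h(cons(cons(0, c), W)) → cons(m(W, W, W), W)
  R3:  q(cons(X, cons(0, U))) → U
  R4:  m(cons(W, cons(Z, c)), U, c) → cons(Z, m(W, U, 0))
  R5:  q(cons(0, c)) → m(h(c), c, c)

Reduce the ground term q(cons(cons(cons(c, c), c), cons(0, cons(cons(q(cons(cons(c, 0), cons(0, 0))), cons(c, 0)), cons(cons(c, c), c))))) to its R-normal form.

1. q(cons(cons(cons(c, c), c), cons(0, cons(cons(q(cons(cons(c, 0), cons(0, 0))), cons(c, 0)), cons(cons(c, c), c)))))  →  cons(cons(q(cons(cons(c, 0), cons(0, 0))), cons(c, 0)), cons(cons(c, c), c))   [R3 at ε]
2. cons(cons(q(cons(cons(c, 0), cons(0, 0))), cons(c, 0)), cons(cons(c, c), c))  →  cons(cons(0, cons(c, 0)), cons(cons(c, c), c))   [R3 at 1.1]

cons(cons(0, cons(c, 0)), cons(cons(c, c), c))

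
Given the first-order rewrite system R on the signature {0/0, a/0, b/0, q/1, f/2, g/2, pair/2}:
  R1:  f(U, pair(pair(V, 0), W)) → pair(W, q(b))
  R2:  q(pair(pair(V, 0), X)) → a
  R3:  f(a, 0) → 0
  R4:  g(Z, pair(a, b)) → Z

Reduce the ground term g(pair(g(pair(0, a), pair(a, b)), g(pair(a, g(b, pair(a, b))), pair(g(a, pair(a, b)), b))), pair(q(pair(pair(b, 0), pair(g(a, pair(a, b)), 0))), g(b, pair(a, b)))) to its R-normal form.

pair(pair(0, a), pair(a, b))

1. g(pair(g(pair(0, a), pair(a, b)), g(pair(a, g(b, pair(a, b))), pair(g(a, pair(a, b)), b))), pair(q(pair(pair(b, 0), pair(g(a, pair(a, b)), 0))), g(b, pair(a, b))))  →  g(pair(pair(0, a), g(pair(a, g(b, pair(a, b))), pair(g(a, pair(a, b)), b))), pair(q(pair(pair(b, 0), pair(g(a, pair(a, b)), 0))), g(b, pair(a, b))))   [R4 at 1.1]
2. g(pair(pair(0, a), g(pair(a, g(b, pair(a, b))), pair(g(a, pair(a, b)), b))), pair(q(pair(pair(b, 0), pair(g(a, pair(a, b)), 0))), g(b, pair(a, b))))  →  g(pair(pair(0, a), g(pair(a, b), pair(g(a, pair(a, b)), b))), pair(q(pair(pair(b, 0), pair(g(a, pair(a, b)), 0))), g(b, pair(a, b))))   [R4 at 1.2.1.2]
3. g(pair(pair(0, a), g(pair(a, b), pair(g(a, pair(a, b)), b))), pair(q(pair(pair(b, 0), pair(g(a, pair(a, b)), 0))), g(b, pair(a, b))))  →  g(pair(pair(0, a), g(pair(a, b), pair(a, b))), pair(q(pair(pair(b, 0), pair(g(a, pair(a, b)), 0))), g(b, pair(a, b))))   [R4 at 1.2.2.1]
4. g(pair(pair(0, a), g(pair(a, b), pair(a, b))), pair(q(pair(pair(b, 0), pair(g(a, pair(a, b)), 0))), g(b, pair(a, b))))  →  g(pair(pair(0, a), pair(a, b)), pair(q(pair(pair(b, 0), pair(g(a, pair(a, b)), 0))), g(b, pair(a, b))))   [R4 at 1.2]
5. g(pair(pair(0, a), pair(a, b)), pair(q(pair(pair(b, 0), pair(g(a, pair(a, b)), 0))), g(b, pair(a, b))))  →  g(pair(pair(0, a), pair(a, b)), pair(a, g(b, pair(a, b))))   [R2 at 2.1]
6. g(pair(pair(0, a), pair(a, b)), pair(a, g(b, pair(a, b))))  →  g(pair(pair(0, a), pair(a, b)), pair(a, b))   [R4 at 2.2]
7. g(pair(pair(0, a), pair(a, b)), pair(a, b))  →  pair(pair(0, a), pair(a, b))   [R4 at ε]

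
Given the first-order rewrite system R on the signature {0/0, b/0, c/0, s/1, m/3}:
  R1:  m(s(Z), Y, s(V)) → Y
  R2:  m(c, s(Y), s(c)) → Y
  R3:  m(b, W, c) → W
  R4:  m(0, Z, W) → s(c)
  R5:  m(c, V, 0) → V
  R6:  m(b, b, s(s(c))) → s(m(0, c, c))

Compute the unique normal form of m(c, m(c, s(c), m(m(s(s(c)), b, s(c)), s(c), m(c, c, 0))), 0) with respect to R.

c

1. m(c, m(c, s(c), m(m(s(s(c)), b, s(c)), s(c), m(c, c, 0))), 0)  →  m(c, s(c), m(m(s(s(c)), b, s(c)), s(c), m(c, c, 0)))   [R5 at ε]
2. m(c, s(c), m(m(s(s(c)), b, s(c)), s(c), m(c, c, 0)))  →  m(c, s(c), m(b, s(c), m(c, c, 0)))   [R1 at 3.1]
3. m(c, s(c), m(b, s(c), m(c, c, 0)))  →  m(c, s(c), m(b, s(c), c))   [R5 at 3.3]
4. m(c, s(c), m(b, s(c), c))  →  m(c, s(c), s(c))   [R3 at 3]
5. m(c, s(c), s(c))  →  c   [R2 at ε]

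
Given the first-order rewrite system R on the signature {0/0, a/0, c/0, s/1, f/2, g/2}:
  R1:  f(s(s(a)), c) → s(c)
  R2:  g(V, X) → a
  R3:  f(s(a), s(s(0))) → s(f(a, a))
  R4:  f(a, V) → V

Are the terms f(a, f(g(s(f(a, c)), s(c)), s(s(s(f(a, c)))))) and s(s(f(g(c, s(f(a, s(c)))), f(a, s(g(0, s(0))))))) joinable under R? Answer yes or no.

Reduce t₁ = f(a, f(g(s(f(a, c)), s(c)), s(s(s(f(a, c)))))):
1. f(a, f(g(s(f(a, c)), s(c)), s(s(s(f(a, c))))))  →  f(g(s(f(a, c)), s(c)), s(s(s(f(a, c)))))   [R4 at ε]
2. f(g(s(f(a, c)), s(c)), s(s(s(f(a, c)))))  →  f(a, s(s(s(f(a, c)))))   [R2 at 1]
3. f(a, s(s(s(f(a, c)))))  →  s(s(s(f(a, c))))   [R4 at ε]
4. s(s(s(f(a, c))))  →  s(s(s(c)))   [R4 at 1.1.1]

Reduce t₂ = s(s(f(g(c, s(f(a, s(c)))), f(a, s(g(0, s(0))))))):
1. s(s(f(g(c, s(f(a, s(c)))), f(a, s(g(0, s(0)))))))  →  s(s(f(a, f(a, s(g(0, s(0)))))))   [R2 at 1.1.1]
2. s(s(f(a, f(a, s(g(0, s(0)))))))  →  s(s(f(a, s(g(0, s(0))))))   [R4 at 1.1]
3. s(s(f(a, s(g(0, s(0))))))  →  s(s(s(g(0, s(0)))))   [R4 at 1.1]
4. s(s(s(g(0, s(0)))))  →  s(s(s(a)))   [R2 at 1.1.1]

no — NF(t₁) = s(s(s(c))), NF(t₂) = s(s(s(a)))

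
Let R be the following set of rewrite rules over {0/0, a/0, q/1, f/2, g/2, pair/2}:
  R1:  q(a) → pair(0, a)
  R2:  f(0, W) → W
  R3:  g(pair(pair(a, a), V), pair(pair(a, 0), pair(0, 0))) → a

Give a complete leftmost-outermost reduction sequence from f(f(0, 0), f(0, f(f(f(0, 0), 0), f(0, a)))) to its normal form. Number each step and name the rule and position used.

1. f(f(0, 0), f(0, f(f(f(0, 0), 0), f(0, a))))  →  f(0, f(0, f(f(f(0, 0), 0), f(0, a))))   [R2 at 1]
2. f(0, f(0, f(f(f(0, 0), 0), f(0, a))))  →  f(0, f(f(f(0, 0), 0), f(0, a)))   [R2 at ε]
3. f(0, f(f(f(0, 0), 0), f(0, a)))  →  f(f(f(0, 0), 0), f(0, a))   [R2 at ε]
4. f(f(f(0, 0), 0), f(0, a))  →  f(f(0, 0), f(0, a))   [R2 at 1.1]
5. f(f(0, 0), f(0, a))  →  f(0, f(0, a))   [R2 at 1]
6. f(0, f(0, a))  →  f(0, a)   [R2 at ε]
7. f(0, a)  →  a   [R2 at ε]

a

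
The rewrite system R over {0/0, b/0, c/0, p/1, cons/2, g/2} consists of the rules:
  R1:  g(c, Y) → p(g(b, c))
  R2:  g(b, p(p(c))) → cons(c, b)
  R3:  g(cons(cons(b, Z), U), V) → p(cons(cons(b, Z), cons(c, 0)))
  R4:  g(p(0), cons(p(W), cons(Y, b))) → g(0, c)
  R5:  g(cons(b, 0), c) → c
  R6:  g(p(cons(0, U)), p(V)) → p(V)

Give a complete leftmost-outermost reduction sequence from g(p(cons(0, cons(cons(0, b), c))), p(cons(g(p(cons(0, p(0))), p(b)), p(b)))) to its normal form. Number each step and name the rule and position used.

p(cons(p(b), p(b)))

1. g(p(cons(0, cons(cons(0, b), c))), p(cons(g(p(cons(0, p(0))), p(b)), p(b))))  →  p(cons(g(p(cons(0, p(0))), p(b)), p(b)))   [R6 at ε]
2. p(cons(g(p(cons(0, p(0))), p(b)), p(b)))  →  p(cons(p(b), p(b)))   [R6 at 1.1]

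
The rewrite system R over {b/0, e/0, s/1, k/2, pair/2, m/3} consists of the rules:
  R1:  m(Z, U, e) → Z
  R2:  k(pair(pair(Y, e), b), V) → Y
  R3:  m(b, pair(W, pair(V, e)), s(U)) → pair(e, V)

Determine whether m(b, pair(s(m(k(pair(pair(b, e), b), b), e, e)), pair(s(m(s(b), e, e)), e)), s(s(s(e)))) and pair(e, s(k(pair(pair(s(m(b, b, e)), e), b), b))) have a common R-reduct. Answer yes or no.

yes — NF(t₁) = pair(e, s(s(b))), NF(t₂) = pair(e, s(s(b)))

Reduce t₁ = m(b, pair(s(m(k(pair(pair(b, e), b), b), e, e)), pair(s(m(s(b), e, e)), e)), s(s(s(e)))):
1. m(b, pair(s(m(k(pair(pair(b, e), b), b), e, e)), pair(s(m(s(b), e, e)), e)), s(s(s(e))))  →  pair(e, s(m(s(b), e, e)))   [R3 at ε]
2. pair(e, s(m(s(b), e, e)))  →  pair(e, s(s(b)))   [R1 at 2.1]

Reduce t₂ = pair(e, s(k(pair(pair(s(m(b, b, e)), e), b), b))):
1. pair(e, s(k(pair(pair(s(m(b, b, e)), e), b), b)))  →  pair(e, s(s(m(b, b, e))))   [R2 at 2.1]
2. pair(e, s(s(m(b, b, e))))  →  pair(e, s(s(b)))   [R1 at 2.1.1]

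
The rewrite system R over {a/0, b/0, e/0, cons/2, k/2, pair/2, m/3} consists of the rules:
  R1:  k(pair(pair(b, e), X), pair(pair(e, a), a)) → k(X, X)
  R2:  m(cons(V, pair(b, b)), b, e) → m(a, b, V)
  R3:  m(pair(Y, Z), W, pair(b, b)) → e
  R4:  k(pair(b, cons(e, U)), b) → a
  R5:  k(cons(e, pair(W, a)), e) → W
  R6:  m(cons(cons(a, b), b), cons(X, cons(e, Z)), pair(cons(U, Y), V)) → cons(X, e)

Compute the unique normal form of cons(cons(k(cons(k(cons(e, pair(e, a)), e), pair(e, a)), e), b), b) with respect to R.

1. cons(cons(k(cons(k(cons(e, pair(e, a)), e), pair(e, a)), e), b), b)  →  cons(cons(k(cons(e, pair(e, a)), e), b), b)   [R5 at 1.1.1.1]
2. cons(cons(k(cons(e, pair(e, a)), e), b), b)  →  cons(cons(e, b), b)   [R5 at 1.1]

cons(cons(e, b), b)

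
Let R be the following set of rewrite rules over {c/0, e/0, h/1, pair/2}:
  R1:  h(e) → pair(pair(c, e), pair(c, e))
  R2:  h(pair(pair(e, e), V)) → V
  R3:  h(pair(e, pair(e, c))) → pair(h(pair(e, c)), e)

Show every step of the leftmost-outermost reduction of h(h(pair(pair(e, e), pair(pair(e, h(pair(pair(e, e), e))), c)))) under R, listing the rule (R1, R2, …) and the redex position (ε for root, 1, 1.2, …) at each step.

c

1. h(h(pair(pair(e, e), pair(pair(e, h(pair(pair(e, e), e))), c))))  →  h(pair(pair(e, h(pair(pair(e, e), e))), c))   [R2 at 1]
2. h(pair(pair(e, h(pair(pair(e, e), e))), c))  →  h(pair(pair(e, e), c))   [R2 at 1.1.2]
3. h(pair(pair(e, e), c))  →  c   [R2 at ε]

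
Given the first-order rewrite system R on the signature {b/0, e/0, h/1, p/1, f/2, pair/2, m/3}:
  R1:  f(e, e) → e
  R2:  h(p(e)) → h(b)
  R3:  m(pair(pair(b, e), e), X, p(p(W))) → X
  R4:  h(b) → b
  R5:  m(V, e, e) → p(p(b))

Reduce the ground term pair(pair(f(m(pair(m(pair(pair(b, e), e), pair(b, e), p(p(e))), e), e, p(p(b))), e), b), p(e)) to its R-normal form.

pair(pair(e, b), p(e))

1. pair(pair(f(m(pair(m(pair(pair(b, e), e), pair(b, e), p(p(e))), e), e, p(p(b))), e), b), p(e))  →  pair(pair(f(m(pair(pair(b, e), e), e, p(p(b))), e), b), p(e))   [R3 at 1.1.1.1.1]
2. pair(pair(f(m(pair(pair(b, e), e), e, p(p(b))), e), b), p(e))  →  pair(pair(f(e, e), b), p(e))   [R3 at 1.1.1]
3. pair(pair(f(e, e), b), p(e))  →  pair(pair(e, b), p(e))   [R1 at 1.1]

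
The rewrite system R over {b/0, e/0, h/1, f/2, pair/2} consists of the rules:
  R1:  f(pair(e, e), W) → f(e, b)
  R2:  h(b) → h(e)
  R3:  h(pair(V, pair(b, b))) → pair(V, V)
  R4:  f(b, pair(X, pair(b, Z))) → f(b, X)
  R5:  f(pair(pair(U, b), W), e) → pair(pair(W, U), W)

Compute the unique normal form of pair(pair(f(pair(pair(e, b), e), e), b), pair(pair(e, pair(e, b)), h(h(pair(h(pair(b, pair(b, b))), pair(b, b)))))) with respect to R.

1. pair(pair(f(pair(pair(e, b), e), e), b), pair(pair(e, pair(e, b)), h(h(pair(h(pair(b, pair(b, b))), pair(b, b))))))  →  pair(pair(pair(pair(e, e), e), b), pair(pair(e, pair(e, b)), h(h(pair(h(pair(b, pair(b, b))), pair(b, b))))))   [R5 at 1.1]
2. pair(pair(pair(pair(e, e), e), b), pair(pair(e, pair(e, b)), h(h(pair(h(pair(b, pair(b, b))), pair(b, b))))))  →  pair(pair(pair(pair(e, e), e), b), pair(pair(e, pair(e, b)), h(pair(h(pair(b, pair(b, b))), h(pair(b, pair(b, b)))))))   [R3 at 2.2.1]
3. pair(pair(pair(pair(e, e), e), b), pair(pair(e, pair(e, b)), h(pair(h(pair(b, pair(b, b))), h(pair(b, pair(b, b)))))))  →  pair(pair(pair(pair(e, e), e), b), pair(pair(e, pair(e, b)), h(pair(pair(b, b), h(pair(b, pair(b, b)))))))   [R3 at 2.2.1.1]
4. pair(pair(pair(pair(e, e), e), b), pair(pair(e, pair(e, b)), h(pair(pair(b, b), h(pair(b, pair(b, b)))))))  →  pair(pair(pair(pair(e, e), e), b), pair(pair(e, pair(e, b)), h(pair(pair(b, b), pair(b, b)))))   [R3 at 2.2.1.2]
5. pair(pair(pair(pair(e, e), e), b), pair(pair(e, pair(e, b)), h(pair(pair(b, b), pair(b, b)))))  →  pair(pair(pair(pair(e, e), e), b), pair(pair(e, pair(e, b)), pair(pair(b, b), pair(b, b))))   [R3 at 2.2]

pair(pair(pair(pair(e, e), e), b), pair(pair(e, pair(e, b)), pair(pair(b, b), pair(b, b))))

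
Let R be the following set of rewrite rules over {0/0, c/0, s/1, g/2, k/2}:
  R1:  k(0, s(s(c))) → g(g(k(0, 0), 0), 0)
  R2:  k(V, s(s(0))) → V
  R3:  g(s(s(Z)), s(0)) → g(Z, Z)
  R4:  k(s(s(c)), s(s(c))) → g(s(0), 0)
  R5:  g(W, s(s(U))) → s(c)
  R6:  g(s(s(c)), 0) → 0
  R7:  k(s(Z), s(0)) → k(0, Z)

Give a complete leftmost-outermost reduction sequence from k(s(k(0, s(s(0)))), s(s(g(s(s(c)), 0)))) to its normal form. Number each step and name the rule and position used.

s(0)

1. k(s(k(0, s(s(0)))), s(s(g(s(s(c)), 0))))  →  k(s(0), s(s(g(s(s(c)), 0))))   [R2 at 1.1]
2. k(s(0), s(s(g(s(s(c)), 0))))  →  k(s(0), s(s(0)))   [R6 at 2.1.1]
3. k(s(0), s(s(0)))  →  s(0)   [R2 at ε]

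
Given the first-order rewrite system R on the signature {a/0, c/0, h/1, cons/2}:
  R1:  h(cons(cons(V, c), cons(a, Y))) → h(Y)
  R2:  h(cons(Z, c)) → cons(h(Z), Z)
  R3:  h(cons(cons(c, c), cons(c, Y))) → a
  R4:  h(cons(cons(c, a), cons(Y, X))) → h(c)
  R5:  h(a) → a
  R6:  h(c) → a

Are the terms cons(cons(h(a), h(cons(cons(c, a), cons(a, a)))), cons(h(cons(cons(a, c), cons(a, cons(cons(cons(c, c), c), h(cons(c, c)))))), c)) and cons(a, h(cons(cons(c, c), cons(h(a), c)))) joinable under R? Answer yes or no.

no — NF(t₁) = cons(cons(a, a), cons(a, c)), NF(t₂) = cons(a, a)

Reduce t₁ = cons(cons(h(a), h(cons(cons(c, a), cons(a, a)))), cons(h(cons(cons(a, c), cons(a, cons(cons(cons(c, c), c), h(cons(c, c)))))), c)):
1. cons(cons(h(a), h(cons(cons(c, a), cons(a, a)))), cons(h(cons(cons(a, c), cons(a, cons(cons(cons(c, c), c), h(cons(c, c)))))), c))  →  cons(cons(a, h(cons(cons(c, a), cons(a, a)))), cons(h(cons(cons(a, c), cons(a, cons(cons(cons(c, c), c), h(cons(c, c)))))), c))   [R5 at 1.1]
2. cons(cons(a, h(cons(cons(c, a), cons(a, a)))), cons(h(cons(cons(a, c), cons(a, cons(cons(cons(c, c), c), h(cons(c, c)))))), c))  →  cons(cons(a, h(c)), cons(h(cons(cons(a, c), cons(a, cons(cons(cons(c, c), c), h(cons(c, c)))))), c))   [R4 at 1.2]
3. cons(cons(a, h(c)), cons(h(cons(cons(a, c), cons(a, cons(cons(cons(c, c), c), h(cons(c, c)))))), c))  →  cons(cons(a, a), cons(h(cons(cons(a, c), cons(a, cons(cons(cons(c, c), c), h(cons(c, c)))))), c))   [R6 at 1.2]
4. cons(cons(a, a), cons(h(cons(cons(a, c), cons(a, cons(cons(cons(c, c), c), h(cons(c, c)))))), c))  →  cons(cons(a, a), cons(h(cons(cons(cons(c, c), c), h(cons(c, c)))), c))   [R1 at 2.1]
5. cons(cons(a, a), cons(h(cons(cons(cons(c, c), c), h(cons(c, c)))), c))  →  cons(cons(a, a), cons(h(cons(cons(cons(c, c), c), cons(h(c), c))), c))   [R2 at 2.1.1.2]
6. cons(cons(a, a), cons(h(cons(cons(cons(c, c), c), cons(h(c), c))), c))  →  cons(cons(a, a), cons(h(cons(cons(cons(c, c), c), cons(a, c))), c))   [R6 at 2.1.1.2.1]
7. cons(cons(a, a), cons(h(cons(cons(cons(c, c), c), cons(a, c))), c))  →  cons(cons(a, a), cons(h(c), c))   [R1 at 2.1]
8. cons(cons(a, a), cons(h(c), c))  →  cons(cons(a, a), cons(a, c))   [R6 at 2.1]

Reduce t₂ = cons(a, h(cons(cons(c, c), cons(h(a), c)))):
1. cons(a, h(cons(cons(c, c), cons(h(a), c))))  →  cons(a, h(cons(cons(c, c), cons(a, c))))   [R5 at 2.1.2.1]
2. cons(a, h(cons(cons(c, c), cons(a, c))))  →  cons(a, h(c))   [R1 at 2]
3. cons(a, h(c))  →  cons(a, a)   [R6 at 2]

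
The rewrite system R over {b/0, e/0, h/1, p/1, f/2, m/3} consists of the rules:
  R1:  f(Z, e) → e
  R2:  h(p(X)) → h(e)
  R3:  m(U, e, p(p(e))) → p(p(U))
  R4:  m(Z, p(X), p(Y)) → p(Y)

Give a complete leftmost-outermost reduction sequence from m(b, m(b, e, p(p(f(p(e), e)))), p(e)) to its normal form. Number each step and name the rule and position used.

1. m(b, m(b, e, p(p(f(p(e), e)))), p(e))  →  m(b, m(b, e, p(p(e))), p(e))   [R1 at 2.3.1.1]
2. m(b, m(b, e, p(p(e))), p(e))  →  m(b, p(p(b)), p(e))   [R3 at 2]
3. m(b, p(p(b)), p(e))  →  p(e)   [R4 at ε]

p(e)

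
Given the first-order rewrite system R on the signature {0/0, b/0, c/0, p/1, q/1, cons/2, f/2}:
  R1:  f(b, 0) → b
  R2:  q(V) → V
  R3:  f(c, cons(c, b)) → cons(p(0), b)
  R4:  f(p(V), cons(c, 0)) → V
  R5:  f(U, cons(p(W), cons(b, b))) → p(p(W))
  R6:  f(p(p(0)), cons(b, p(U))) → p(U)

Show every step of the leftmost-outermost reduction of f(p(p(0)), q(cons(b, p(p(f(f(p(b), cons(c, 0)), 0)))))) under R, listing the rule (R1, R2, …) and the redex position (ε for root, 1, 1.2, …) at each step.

1. f(p(p(0)), q(cons(b, p(p(f(f(p(b), cons(c, 0)), 0))))))  →  f(p(p(0)), cons(b, p(p(f(f(p(b), cons(c, 0)), 0)))))   [R2 at 2]
2. f(p(p(0)), cons(b, p(p(f(f(p(b), cons(c, 0)), 0)))))  →  p(p(f(f(p(b), cons(c, 0)), 0)))   [R6 at ε]
3. p(p(f(f(p(b), cons(c, 0)), 0)))  →  p(p(f(b, 0)))   [R4 at 1.1.1]
4. p(p(f(b, 0)))  →  p(p(b))   [R1 at 1.1]

p(p(b))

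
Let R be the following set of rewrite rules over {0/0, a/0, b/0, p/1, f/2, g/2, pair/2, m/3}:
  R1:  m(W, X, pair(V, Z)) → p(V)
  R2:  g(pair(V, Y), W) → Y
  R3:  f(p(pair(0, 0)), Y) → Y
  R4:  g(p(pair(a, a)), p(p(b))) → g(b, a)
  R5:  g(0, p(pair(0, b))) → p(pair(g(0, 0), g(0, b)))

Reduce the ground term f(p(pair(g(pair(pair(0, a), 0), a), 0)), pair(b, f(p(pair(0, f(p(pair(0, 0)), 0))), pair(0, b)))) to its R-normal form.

1. f(p(pair(g(pair(pair(0, a), 0), a), 0)), pair(b, f(p(pair(0, f(p(pair(0, 0)), 0))), pair(0, b))))  →  f(p(pair(0, 0)), pair(b, f(p(pair(0, f(p(pair(0, 0)), 0))), pair(0, b))))   [R2 at 1.1.1]
2. f(p(pair(0, 0)), pair(b, f(p(pair(0, f(p(pair(0, 0)), 0))), pair(0, b))))  →  pair(b, f(p(pair(0, f(p(pair(0, 0)), 0))), pair(0, b)))   [R3 at ε]
3. pair(b, f(p(pair(0, f(p(pair(0, 0)), 0))), pair(0, b)))  →  pair(b, f(p(pair(0, 0)), pair(0, b)))   [R3 at 2.1.1.2]
4. pair(b, f(p(pair(0, 0)), pair(0, b)))  →  pair(b, pair(0, b))   [R3 at 2]

pair(b, pair(0, b))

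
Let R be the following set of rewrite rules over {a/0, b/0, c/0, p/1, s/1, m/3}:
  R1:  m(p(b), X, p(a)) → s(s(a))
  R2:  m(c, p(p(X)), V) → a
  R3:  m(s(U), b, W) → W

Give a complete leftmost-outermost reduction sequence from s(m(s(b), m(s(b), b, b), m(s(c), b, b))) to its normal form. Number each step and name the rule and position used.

s(b)

1. s(m(s(b), m(s(b), b, b), m(s(c), b, b)))  →  s(m(s(b), b, m(s(c), b, b)))   [R3 at 1.2]
2. s(m(s(b), b, m(s(c), b, b)))  →  s(m(s(c), b, b))   [R3 at 1]
3. s(m(s(c), b, b))  →  s(b)   [R3 at 1]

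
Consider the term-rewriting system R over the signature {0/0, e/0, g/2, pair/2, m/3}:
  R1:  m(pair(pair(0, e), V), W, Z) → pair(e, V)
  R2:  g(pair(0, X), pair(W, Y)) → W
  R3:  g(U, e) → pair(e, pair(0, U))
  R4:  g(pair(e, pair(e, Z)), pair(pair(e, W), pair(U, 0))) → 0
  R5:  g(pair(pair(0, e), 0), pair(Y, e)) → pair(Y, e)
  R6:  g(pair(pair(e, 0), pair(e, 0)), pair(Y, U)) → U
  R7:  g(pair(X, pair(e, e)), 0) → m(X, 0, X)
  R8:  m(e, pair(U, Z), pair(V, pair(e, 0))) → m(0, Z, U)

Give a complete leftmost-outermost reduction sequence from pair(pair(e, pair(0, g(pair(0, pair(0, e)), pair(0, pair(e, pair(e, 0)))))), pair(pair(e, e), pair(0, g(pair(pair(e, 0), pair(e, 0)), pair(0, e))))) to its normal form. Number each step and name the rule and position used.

pair(pair(e, pair(0, 0)), pair(pair(e, e), pair(0, e)))

1. pair(pair(e, pair(0, g(pair(0, pair(0, e)), pair(0, pair(e, pair(e, 0)))))), pair(pair(e, e), pair(0, g(pair(pair(e, 0), pair(e, 0)), pair(0, e)))))  →  pair(pair(e, pair(0, 0)), pair(pair(e, e), pair(0, g(pair(pair(e, 0), pair(e, 0)), pair(0, e)))))   [R2 at 1.2.2]
2. pair(pair(e, pair(0, 0)), pair(pair(e, e), pair(0, g(pair(pair(e, 0), pair(e, 0)), pair(0, e)))))  →  pair(pair(e, pair(0, 0)), pair(pair(e, e), pair(0, e)))   [R6 at 2.2.2]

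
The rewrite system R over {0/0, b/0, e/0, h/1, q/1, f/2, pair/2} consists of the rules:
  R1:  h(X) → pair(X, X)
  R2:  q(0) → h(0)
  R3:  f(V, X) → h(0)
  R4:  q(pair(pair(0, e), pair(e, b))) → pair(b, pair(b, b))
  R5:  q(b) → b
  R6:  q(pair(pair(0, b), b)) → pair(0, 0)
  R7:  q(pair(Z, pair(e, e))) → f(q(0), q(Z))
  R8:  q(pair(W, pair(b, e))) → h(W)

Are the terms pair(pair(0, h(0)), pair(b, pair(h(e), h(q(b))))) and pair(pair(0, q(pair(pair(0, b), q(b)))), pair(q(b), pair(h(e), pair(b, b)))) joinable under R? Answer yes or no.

yes — NF(t₁) = pair(pair(0, pair(0, 0)), pair(b, pair(pair(e, e), pair(b, b)))), NF(t₂) = pair(pair(0, pair(0, 0)), pair(b, pair(pair(e, e), pair(b, b))))

Reduce t₁ = pair(pair(0, h(0)), pair(b, pair(h(e), h(q(b))))):
1. pair(pair(0, h(0)), pair(b, pair(h(e), h(q(b)))))  →  pair(pair(0, pair(0, 0)), pair(b, pair(h(e), h(q(b)))))   [R1 at 1.2]
2. pair(pair(0, pair(0, 0)), pair(b, pair(h(e), h(q(b)))))  →  pair(pair(0, pair(0, 0)), pair(b, pair(pair(e, e), h(q(b)))))   [R1 at 2.2.1]
3. pair(pair(0, pair(0, 0)), pair(b, pair(pair(e, e), h(q(b)))))  →  pair(pair(0, pair(0, 0)), pair(b, pair(pair(e, e), pair(q(b), q(b)))))   [R1 at 2.2.2]
4. pair(pair(0, pair(0, 0)), pair(b, pair(pair(e, e), pair(q(b), q(b)))))  →  pair(pair(0, pair(0, 0)), pair(b, pair(pair(e, e), pair(b, q(b)))))   [R5 at 2.2.2.1]
5. pair(pair(0, pair(0, 0)), pair(b, pair(pair(e, e), pair(b, q(b)))))  →  pair(pair(0, pair(0, 0)), pair(b, pair(pair(e, e), pair(b, b))))   [R5 at 2.2.2.2]

Reduce t₂ = pair(pair(0, q(pair(pair(0, b), q(b)))), pair(q(b), pair(h(e), pair(b, b)))):
1. pair(pair(0, q(pair(pair(0, b), q(b)))), pair(q(b), pair(h(e), pair(b, b))))  →  pair(pair(0, q(pair(pair(0, b), b))), pair(q(b), pair(h(e), pair(b, b))))   [R5 at 1.2.1.2]
2. pair(pair(0, q(pair(pair(0, b), b))), pair(q(b), pair(h(e), pair(b, b))))  →  pair(pair(0, pair(0, 0)), pair(q(b), pair(h(e), pair(b, b))))   [R6 at 1.2]
3. pair(pair(0, pair(0, 0)), pair(q(b), pair(h(e), pair(b, b))))  →  pair(pair(0, pair(0, 0)), pair(b, pair(h(e), pair(b, b))))   [R5 at 2.1]
4. pair(pair(0, pair(0, 0)), pair(b, pair(h(e), pair(b, b))))  →  pair(pair(0, pair(0, 0)), pair(b, pair(pair(e, e), pair(b, b))))   [R1 at 2.2.1]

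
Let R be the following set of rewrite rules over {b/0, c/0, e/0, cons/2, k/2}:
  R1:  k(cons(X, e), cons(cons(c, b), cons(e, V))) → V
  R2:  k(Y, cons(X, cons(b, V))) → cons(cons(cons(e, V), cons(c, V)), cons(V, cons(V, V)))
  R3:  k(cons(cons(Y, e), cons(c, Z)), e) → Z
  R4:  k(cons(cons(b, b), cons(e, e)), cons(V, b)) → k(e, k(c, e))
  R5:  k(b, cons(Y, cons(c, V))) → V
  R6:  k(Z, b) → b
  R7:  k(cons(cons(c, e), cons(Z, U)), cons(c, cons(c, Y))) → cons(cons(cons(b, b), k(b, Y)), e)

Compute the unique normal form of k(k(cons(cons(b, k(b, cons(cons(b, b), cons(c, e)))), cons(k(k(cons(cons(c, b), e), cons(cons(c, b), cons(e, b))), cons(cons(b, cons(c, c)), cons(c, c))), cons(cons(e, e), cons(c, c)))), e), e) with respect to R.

1. k(k(cons(cons(b, k(b, cons(cons(b, b), cons(c, e)))), cons(k(k(cons(cons(c, b), e), cons(cons(c, b), cons(e, b))), cons(cons(b, cons(c, c)), cons(c, c))), cons(cons(e, e), cons(c, c)))), e), e)  →  k(k(cons(cons(b, e), cons(k(k(cons(cons(c, b), e), cons(cons(c, b), cons(e, b))), cons(cons(b, cons(c, c)), cons(c, c))), cons(cons(e, e), cons(c, c)))), e), e)   [R5 at 1.1.1.2]
2. k(k(cons(cons(b, e), cons(k(k(cons(cons(c, b), e), cons(cons(c, b), cons(e, b))), cons(cons(b, cons(c, c)), cons(c, c))), cons(cons(e, e), cons(c, c)))), e), e)  →  k(k(cons(cons(b, e), cons(k(b, cons(cons(b, cons(c, c)), cons(c, c))), cons(cons(e, e), cons(c, c)))), e), e)   [R1 at 1.1.2.1.1]
3. k(k(cons(cons(b, e), cons(k(b, cons(cons(b, cons(c, c)), cons(c, c))), cons(cons(e, e), cons(c, c)))), e), e)  →  k(k(cons(cons(b, e), cons(c, cons(cons(e, e), cons(c, c)))), e), e)   [R5 at 1.1.2.1]
4. k(k(cons(cons(b, e), cons(c, cons(cons(e, e), cons(c, c)))), e), e)  →  k(cons(cons(e, e), cons(c, c)), e)   [R3 at 1]
5. k(cons(cons(e, e), cons(c, c)), e)  →  c   [R3 at ε]

c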